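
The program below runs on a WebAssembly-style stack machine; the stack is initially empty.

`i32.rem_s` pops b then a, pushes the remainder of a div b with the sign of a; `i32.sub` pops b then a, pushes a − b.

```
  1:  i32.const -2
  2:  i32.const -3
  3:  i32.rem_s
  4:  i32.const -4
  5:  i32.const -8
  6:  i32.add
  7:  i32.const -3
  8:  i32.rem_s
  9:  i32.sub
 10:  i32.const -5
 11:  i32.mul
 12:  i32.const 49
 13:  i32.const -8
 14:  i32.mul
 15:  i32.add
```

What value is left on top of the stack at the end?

i32.const -2 -> -2
i32.const -3 -> -2 -3
i32.rem_s    -> -2
i32.const -4 -> -2 -4
i32.const -8 -> -2 -4 -8
i32.add      -> -2 -12
i32.const -3 -> -2 -12 -3
i32.rem_s    -> -2 0
i32.sub      -> -2
i32.const -5 -> -2 -5
i32.mul      -> 10
i32.const 49 -> 10 49
i32.const -8 -> 10 49 -8
i32.mul      -> 10 -392
i32.add      -> -382

-382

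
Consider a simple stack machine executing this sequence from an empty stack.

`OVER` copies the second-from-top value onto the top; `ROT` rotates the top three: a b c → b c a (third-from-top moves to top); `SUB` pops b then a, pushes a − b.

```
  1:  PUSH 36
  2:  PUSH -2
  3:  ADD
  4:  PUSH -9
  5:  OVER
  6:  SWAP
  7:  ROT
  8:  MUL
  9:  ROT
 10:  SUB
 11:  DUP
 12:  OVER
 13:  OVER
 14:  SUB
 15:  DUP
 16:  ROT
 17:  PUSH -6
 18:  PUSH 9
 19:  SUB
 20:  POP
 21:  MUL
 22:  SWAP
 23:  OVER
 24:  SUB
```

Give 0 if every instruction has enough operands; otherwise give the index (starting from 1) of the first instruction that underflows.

9

PUSH 36  36
PUSH -2  36 -2
ADD      34
PUSH -9  34 -9
OVER     34 -9 34
SWAP     34 34 -9
ROT      34 -9 34
MUL      34 -306
ROT  — needs 3 operands, stack has 2 → underflow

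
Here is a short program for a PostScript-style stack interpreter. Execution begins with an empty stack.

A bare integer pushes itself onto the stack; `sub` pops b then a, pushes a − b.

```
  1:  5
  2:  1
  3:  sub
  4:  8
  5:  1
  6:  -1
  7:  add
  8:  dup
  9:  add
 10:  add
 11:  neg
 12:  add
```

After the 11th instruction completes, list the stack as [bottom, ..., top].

[4, -8]

5   → 5
1   → 5 1
sub → 4
8   → 4 8
1   → 4 8 1
-1  → 4 8 1 -1
add → 4 8 0
dup → 4 8 0 0
add → 4 8 0
add → 4 8
neg → 4 -8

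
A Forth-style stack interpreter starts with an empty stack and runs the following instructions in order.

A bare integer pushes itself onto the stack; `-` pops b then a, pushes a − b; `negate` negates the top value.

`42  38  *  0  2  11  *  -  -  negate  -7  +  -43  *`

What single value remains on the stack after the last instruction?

42     → 42
38     → 42 38
*      → 1596
0      → 1596 0
2      → 1596 0 2
11     → 1596 0 2 11
*      → 1596 0 22
-      → 1596 -22
-      → 1618
negate → -1618
-7     → -1618 -7
+      → -1625
-43    → -1625 -43
*      → 69875

69875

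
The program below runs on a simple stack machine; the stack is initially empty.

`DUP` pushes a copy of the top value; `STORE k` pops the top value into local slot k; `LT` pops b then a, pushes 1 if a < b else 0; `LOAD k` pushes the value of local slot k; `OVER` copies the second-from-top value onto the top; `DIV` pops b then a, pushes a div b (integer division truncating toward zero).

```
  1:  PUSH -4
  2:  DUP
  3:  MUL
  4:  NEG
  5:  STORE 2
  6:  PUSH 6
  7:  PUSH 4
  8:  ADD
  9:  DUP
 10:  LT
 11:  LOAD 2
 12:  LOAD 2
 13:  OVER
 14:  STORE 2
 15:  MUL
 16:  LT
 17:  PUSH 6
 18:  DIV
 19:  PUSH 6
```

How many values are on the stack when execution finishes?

2

PUSH -4 : -4
DUP     : -4 -4
MUL     : 16
NEG     : -16
STORE 2 : (empty)
PUSH 6  : 6
PUSH 4  : 6 4
ADD     : 10
DUP     : 10 10
LT      : 0
LOAD 2  : 0 -16
LOAD 2  : 0 -16 -16
OVER    : 0 -16 -16 -16
STORE 2 : 0 -16 -16
MUL     : 0 256
LT      : 1
PUSH 6  : 1 6
DIV     : 0
PUSH 6  : 0 6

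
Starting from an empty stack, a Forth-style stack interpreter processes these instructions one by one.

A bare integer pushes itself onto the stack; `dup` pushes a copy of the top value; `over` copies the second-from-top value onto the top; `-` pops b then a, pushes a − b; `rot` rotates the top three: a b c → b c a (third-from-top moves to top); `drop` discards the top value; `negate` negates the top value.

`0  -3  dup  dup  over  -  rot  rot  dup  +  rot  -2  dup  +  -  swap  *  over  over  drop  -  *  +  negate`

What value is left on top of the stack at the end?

0      → [0]
-3     → [0, -3]
dup    → [0, -3, -3]
dup    → [0, -3, -3, -3]
over   → [0, -3, -3, -3, -3]
-      → [0, -3, -3, 0]
rot    → [0, -3, 0, -3]
rot    → [0, 0, -3, -3]
dup    → [0, 0, -3, -3, -3]
+      → [0, 0, -3, -6]
rot    → [0, -3, -6, 0]
-2     → [0, -3, -6, 0, -2]
dup    → [0, -3, -6, 0, -2, -2]
+      → [0, -3, -6, 0, -4]
-      → [0, -3, -6, 4]
swap   → [0, -3, 4, -6]
*      → [0, -3, -24]
over   → [0, -3, -24, -3]
over   → [0, -3, -24, -3, -24]
drop   → [0, -3, -24, -3]
-      → [0, -3, -21]
*      → [0, 63]
+      → [63]
negate → [-63]

-63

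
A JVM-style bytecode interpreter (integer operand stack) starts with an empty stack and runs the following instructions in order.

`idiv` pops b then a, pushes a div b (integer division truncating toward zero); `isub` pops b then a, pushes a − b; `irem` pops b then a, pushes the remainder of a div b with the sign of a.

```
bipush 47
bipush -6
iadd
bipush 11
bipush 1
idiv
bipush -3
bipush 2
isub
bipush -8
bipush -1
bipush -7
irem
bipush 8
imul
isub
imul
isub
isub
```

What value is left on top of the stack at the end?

bipush 47  47
bipush -6  47 -6
iadd       41
bipush 11  41 11
bipush 1   41 11 1
idiv       41 11
bipush -3  41 11 -3
bipush 2   41 11 -3 2
isub       41 11 -5
bipush -8  41 11 -5 -8
bipush -1  41 11 -5 -8 -1
bipush -7  41 11 -5 -8 -1 -7
irem       41 11 -5 -8 -1
bipush 8   41 11 -5 -8 -1 8
imul       41 11 -5 -8 -8
isub       41 11 -5 0
imul       41 11 0
isub       41 11
isub       30

30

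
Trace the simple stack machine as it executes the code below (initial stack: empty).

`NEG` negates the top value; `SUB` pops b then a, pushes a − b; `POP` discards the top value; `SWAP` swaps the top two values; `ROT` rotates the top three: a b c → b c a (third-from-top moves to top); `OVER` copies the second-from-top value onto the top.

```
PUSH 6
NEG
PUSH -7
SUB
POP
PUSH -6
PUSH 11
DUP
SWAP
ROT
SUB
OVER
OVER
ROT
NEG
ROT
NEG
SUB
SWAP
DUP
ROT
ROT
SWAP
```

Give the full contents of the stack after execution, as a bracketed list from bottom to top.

PUSH 6  : [6]
NEG     : [-6]
PUSH -7 : [-6, -7]
SUB     : [1]
POP     : []
PUSH -6 : [-6]
PUSH 11 : [-6, 11]
DUP     : [-6, 11, 11]
SWAP    : [-6, 11, 11]
ROT     : [11, 11, -6]
SUB     : [11, 17]
OVER    : [11, 17, 11]
OVER    : [11, 17, 11, 17]
ROT     : [11, 11, 17, 17]
NEG     : [11, 11, 17, -17]
ROT     : [11, 17, -17, 11]
NEG     : [11, 17, -17, -11]
SUB     : [11, 17, -6]
SWAP    : [11, -6, 17]
DUP     : [11, -6, 17, 17]
ROT     : [11, 17, 17, -6]
ROT     : [11, 17, -6, 17]
SWAP    : [11, 17, 17, -6]

[11, 17, 17, -6]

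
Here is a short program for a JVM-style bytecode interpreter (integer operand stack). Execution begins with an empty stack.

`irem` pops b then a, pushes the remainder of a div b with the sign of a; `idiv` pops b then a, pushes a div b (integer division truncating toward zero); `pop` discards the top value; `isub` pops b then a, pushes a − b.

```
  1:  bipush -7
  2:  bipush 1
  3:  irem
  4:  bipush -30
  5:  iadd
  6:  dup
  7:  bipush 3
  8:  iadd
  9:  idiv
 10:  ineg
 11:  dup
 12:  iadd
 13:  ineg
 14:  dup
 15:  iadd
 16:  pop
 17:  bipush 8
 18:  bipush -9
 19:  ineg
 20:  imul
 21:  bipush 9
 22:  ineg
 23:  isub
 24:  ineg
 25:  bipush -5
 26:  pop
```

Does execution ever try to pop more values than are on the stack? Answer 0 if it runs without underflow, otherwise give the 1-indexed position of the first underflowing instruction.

0

bipush -7  -> -7
bipush 1   -> -7 1
irem       -> 0
bipush -30 -> 0 -30
iadd       -> -30
dup        -> -30 -30
bipush 3   -> -30 -30 3
iadd       -> -30 -27
idiv       -> 1
ineg       -> -1
dup        -> -1 -1
iadd       -> -2
ineg       -> 2
dup        -> 2 2
iadd       -> 4
pop        -> (empty)
bipush 8   -> 8
bipush -9  -> 8 -9
ineg       -> 8 9
imul       -> 72
bipush 9   -> 72 9
ineg       -> 72 -9
isub       -> 81
ineg       -> -81
bipush -5  -> -81 -5
pop        -> -81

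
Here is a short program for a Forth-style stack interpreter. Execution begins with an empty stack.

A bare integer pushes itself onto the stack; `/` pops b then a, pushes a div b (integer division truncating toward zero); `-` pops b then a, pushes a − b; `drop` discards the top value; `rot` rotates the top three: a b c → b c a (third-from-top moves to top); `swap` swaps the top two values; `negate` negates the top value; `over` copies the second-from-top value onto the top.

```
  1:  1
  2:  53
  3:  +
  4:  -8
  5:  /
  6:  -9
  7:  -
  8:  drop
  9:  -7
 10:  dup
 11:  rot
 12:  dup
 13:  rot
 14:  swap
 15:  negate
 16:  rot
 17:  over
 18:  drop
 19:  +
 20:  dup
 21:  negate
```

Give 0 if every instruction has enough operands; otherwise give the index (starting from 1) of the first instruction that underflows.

11

1    -> [1]
53   -> [1, 53]
+    -> [54]
-8   -> [54, -8]
/    -> [-6]
-9   -> [-6, -9]
-    -> [3]
drop -> []
-7   -> [-7]
dup  -> [-7, -7]
rot  — needs 3 operands, stack has 2 → underflow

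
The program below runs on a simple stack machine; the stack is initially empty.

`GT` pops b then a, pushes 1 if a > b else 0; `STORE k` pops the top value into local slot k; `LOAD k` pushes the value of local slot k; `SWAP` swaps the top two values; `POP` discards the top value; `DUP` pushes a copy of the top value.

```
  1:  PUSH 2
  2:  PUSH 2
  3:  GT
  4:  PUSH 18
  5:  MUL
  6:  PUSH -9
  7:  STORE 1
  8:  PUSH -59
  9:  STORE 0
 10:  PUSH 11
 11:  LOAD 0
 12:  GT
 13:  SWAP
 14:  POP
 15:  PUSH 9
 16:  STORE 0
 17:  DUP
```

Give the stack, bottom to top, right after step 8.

PUSH 2   : [2]
PUSH 2   : [2, 2]
GT       : [0]
PUSH 18  : [0, 18]
MUL      : [0]
PUSH -9  : [0, -9]
STORE 1  : [0]
PUSH -59 : [0, -59]

[0, -59]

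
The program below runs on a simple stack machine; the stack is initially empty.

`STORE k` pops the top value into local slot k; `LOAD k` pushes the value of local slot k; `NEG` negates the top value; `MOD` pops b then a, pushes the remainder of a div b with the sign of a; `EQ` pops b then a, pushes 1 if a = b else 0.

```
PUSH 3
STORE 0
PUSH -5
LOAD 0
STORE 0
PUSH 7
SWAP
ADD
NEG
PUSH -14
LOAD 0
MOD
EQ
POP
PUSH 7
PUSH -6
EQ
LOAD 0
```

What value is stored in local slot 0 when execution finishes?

PUSH 3    [3]
STORE 0   []
PUSH -5   [-5]
LOAD 0    [-5, 3]
STORE 0   [-5]
PUSH 7    [-5, 7]
SWAP      [7, -5]
ADD       [2]
NEG       [-2]
PUSH -14  [-2, -14]
LOAD 0    [-2, -14, 3]
MOD       [-2, -2]
EQ        [1]
POP       []
PUSH 7    [7]
PUSH -6   [7, -6]
EQ        [0]
LOAD 0    [0, 3]

3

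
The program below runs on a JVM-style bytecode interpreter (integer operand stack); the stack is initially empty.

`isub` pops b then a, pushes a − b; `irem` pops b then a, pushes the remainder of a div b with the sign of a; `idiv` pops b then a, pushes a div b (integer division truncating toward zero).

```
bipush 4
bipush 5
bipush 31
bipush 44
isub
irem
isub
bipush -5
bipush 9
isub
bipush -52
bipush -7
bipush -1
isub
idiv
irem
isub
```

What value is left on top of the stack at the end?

5

bipush 4   → [4]
bipush 5   → [4, 5]
bipush 31  → [4, 5, 31]
bipush 44  → [4, 5, 31, 44]
isub       → [4, 5, -13]
irem       → [4, 5]
isub       → [-1]
bipush -5  → [-1, -5]
bipush 9   → [-1, -5, 9]
isub       → [-1, -14]
bipush -52 → [-1, -14, -52]
bipush -7  → [-1, -14, -52, -7]
bipush -1  → [-1, -14, -52, -7, -1]
isub       → [-1, -14, -52, -6]
idiv       → [-1, -14, 8]
irem       → [-1, -6]
isub       → [5]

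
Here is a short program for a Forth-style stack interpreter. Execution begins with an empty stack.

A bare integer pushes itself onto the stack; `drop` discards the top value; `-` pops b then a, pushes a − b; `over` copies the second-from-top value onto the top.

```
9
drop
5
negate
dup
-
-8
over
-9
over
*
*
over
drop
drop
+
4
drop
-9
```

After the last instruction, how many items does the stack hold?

2

9      -> [9]
drop   -> []
5      -> [5]
negate -> [-5]
dup    -> [-5, -5]
-      -> [0]
-8     -> [0, -8]
over   -> [0, -8, 0]
-9     -> [0, -8, 0, -9]
over   -> [0, -8, 0, -9, 0]
*      -> [0, -8, 0, 0]
*      -> [0, -8, 0]
over   -> [0, -8, 0, -8]
drop   -> [0, -8, 0]
drop   -> [0, -8]
+      -> [-8]
4      -> [-8, 4]
drop   -> [-8]
-9     -> [-8, -9]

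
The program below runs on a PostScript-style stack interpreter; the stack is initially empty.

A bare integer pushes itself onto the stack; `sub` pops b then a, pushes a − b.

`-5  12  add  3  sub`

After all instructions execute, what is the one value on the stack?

-5   -5
12   -5 12
add  7
3    7 3
sub  4

4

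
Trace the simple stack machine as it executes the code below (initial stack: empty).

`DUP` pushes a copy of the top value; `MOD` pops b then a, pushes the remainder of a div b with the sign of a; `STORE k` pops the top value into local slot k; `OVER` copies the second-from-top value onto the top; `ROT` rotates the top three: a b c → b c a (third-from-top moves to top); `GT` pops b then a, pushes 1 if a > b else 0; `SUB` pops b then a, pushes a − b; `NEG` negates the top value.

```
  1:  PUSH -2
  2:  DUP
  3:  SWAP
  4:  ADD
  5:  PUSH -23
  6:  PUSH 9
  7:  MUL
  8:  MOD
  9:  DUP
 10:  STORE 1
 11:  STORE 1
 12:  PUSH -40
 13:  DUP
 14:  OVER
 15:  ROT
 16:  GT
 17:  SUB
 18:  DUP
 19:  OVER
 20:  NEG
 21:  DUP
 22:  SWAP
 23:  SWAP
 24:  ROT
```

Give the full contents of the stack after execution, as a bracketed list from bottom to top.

PUSH -2  -> -2
DUP      -> -2 -2
SWAP     -> -2 -2
ADD      -> -4
PUSH -23 -> -4 -23
PUSH 9   -> -4 -23 9
MUL      -> -4 -207
MOD      -> -4
DUP      -> -4 -4
STORE 1  -> -4
STORE 1  -> (empty)
PUSH -40 -> -40
DUP      -> -40 -40
OVER     -> -40 -40 -40
ROT      -> -40 -40 -40
GT       -> -40 0
SUB      -> -40
DUP      -> -40 -40
OVER     -> -40 -40 -40
NEG      -> -40 -40 40
DUP      -> -40 -40 40 40
SWAP     -> -40 -40 40 40
SWAP     -> -40 -40 40 40
ROT      -> -40 40 40 -40

[-40, 40, 40, -40]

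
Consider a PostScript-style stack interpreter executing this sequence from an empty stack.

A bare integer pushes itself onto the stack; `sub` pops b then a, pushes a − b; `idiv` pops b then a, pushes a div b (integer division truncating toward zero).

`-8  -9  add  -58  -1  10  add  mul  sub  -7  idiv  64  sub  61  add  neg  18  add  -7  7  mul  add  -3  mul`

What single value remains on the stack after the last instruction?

-132

-8   : [-8]
-9   : [-8, -9]
add  : [-17]
-58  : [-17, -58]
-1   : [-17, -58, -1]
10   : [-17, -58, -1, 10]
add  : [-17, -58, 9]
mul  : [-17, -522]
sub  : [505]
-7   : [505, -7]
idiv : [-72]
64   : [-72, 64]
sub  : [-136]
61   : [-136, 61]
add  : [-75]
neg  : [75]
18   : [75, 18]
add  : [93]
-7   : [93, -7]
7    : [93, -7, 7]
mul  : [93, -49]
add  : [44]
-3   : [44, -3]
mul  : [-132]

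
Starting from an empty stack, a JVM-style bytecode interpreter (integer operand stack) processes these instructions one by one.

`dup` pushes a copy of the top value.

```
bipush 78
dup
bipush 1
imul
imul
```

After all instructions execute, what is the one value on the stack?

bipush 78 : [78]
dup       : [78, 78]
bipush 1  : [78, 78, 1]
imul      : [78, 78]
imul      : [6084]

6084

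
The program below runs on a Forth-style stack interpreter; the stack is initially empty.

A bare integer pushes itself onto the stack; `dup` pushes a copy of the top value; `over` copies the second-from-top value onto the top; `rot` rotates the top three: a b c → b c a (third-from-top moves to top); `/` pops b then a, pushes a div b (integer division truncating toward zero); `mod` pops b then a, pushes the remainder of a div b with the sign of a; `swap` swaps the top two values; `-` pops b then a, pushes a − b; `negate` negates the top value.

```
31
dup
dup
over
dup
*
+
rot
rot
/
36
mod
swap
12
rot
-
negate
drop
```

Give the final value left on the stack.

992

31      [31]
dup     [31, 31]
dup     [31, 31, 31]
over    [31, 31, 31, 31]
dup     [31, 31, 31, 31, 31]
*       [31, 31, 31, 961]
+       [31, 31, 992]
rot     [31, 992, 31]
rot     [992, 31, 31]
/       [992, 1]
36      [992, 1, 36]
mod     [992, 1]
swap    [1, 992]
12      [1, 992, 12]
rot     [992, 12, 1]
-       [992, 11]
negate  [992, -11]
drop    [992]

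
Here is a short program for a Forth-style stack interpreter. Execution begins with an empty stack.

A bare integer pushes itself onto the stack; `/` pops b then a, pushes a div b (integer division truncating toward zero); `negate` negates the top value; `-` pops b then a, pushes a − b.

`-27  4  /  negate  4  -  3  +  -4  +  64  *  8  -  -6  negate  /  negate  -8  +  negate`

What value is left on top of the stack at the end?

-27    : -27
4      : -27 4
/      : -6
negate : 6
4      : 6 4
-      : 2
3      : 2 3
+      : 5
-4     : 5 -4
+      : 1
64     : 1 64
*      : 64
8      : 64 8
-      : 56
-6     : 56 -6
negate : 56 6
/      : 9
negate : -9
-8     : -9 -8
+      : -17
negate : 17

17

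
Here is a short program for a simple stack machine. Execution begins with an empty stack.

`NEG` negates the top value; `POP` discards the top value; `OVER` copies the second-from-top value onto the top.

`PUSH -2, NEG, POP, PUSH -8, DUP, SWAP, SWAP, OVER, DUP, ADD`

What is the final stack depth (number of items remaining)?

3

PUSH -2 -> -2
NEG     -> 2
POP     -> (empty)
PUSH -8 -> -8
DUP     -> -8 -8
SWAP    -> -8 -8
SWAP    -> -8 -8
OVER    -> -8 -8 -8
DUP     -> -8 -8 -8 -8
ADD     -> -8 -8 -16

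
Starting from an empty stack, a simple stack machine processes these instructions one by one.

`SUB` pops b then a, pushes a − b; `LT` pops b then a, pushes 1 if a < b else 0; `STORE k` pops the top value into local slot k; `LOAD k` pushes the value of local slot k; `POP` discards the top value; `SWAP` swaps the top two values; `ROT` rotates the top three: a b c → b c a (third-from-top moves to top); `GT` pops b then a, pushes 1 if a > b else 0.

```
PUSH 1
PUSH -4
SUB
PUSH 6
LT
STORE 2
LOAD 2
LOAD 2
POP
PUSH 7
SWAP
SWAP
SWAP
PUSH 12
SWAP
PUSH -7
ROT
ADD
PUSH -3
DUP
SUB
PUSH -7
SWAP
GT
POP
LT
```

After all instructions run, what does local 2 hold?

PUSH 1  -> [1]
PUSH -4 -> [1, -4]
SUB     -> [5]
PUSH 6  -> [5, 6]
LT      -> [1]
STORE 2 -> []
LOAD 2  -> [1]
LOAD 2  -> [1, 1]
POP     -> [1]
PUSH 7  -> [1, 7]
SWAP    -> [7, 1]
SWAP    -> [1, 7]
SWAP    -> [7, 1]
PUSH 12 -> [7, 1, 12]
SWAP    -> [7, 12, 1]
PUSH -7 -> [7, 12, 1, -7]
ROT     -> [7, 1, -7, 12]
ADD     -> [7, 1, 5]
PUSH -3 -> [7, 1, 5, -3]
DUP     -> [7, 1, 5, -3, -3]
SUB     -> [7, 1, 5, 0]
PUSH -7 -> [7, 1, 5, 0, -7]
SWAP    -> [7, 1, 5, -7, 0]
GT      -> [7, 1, 5, 0]
POP     -> [7, 1, 5]
LT      -> [7, 1]

1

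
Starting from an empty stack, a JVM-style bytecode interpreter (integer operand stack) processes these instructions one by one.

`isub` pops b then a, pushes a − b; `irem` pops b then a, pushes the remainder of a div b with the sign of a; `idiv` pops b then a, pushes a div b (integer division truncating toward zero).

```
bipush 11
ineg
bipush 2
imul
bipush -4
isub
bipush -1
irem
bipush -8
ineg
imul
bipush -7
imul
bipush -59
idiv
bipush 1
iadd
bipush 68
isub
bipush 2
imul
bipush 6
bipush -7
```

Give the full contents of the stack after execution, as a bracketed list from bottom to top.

[-134, 6, -7]

bipush 11  → [11]
ineg       → [-11]
bipush 2   → [-11, 2]
imul       → [-22]
bipush -4  → [-22, -4]
isub       → [-18]
bipush -1  → [-18, -1]
irem       → [0]
bipush -8  → [0, -8]
ineg       → [0, 8]
imul       → [0]
bipush -7  → [0, -7]
imul       → [0]
bipush -59 → [0, -59]
idiv       → [0]
bipush 1   → [0, 1]
iadd       → [1]
bipush 68  → [1, 68]
isub       → [-67]
bipush 2   → [-67, 2]
imul       → [-134]
bipush 6   → [-134, 6]
bipush -7  → [-134, 6, -7]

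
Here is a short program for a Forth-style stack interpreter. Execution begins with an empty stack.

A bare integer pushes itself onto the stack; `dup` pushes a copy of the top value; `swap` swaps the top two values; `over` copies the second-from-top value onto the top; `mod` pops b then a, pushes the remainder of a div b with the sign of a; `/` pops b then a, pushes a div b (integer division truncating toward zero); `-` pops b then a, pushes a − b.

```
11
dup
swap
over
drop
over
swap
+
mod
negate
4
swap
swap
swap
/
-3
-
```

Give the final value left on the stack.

11      11
dup     11 11
swap    11 11
over    11 11 11
drop    11 11
over    11 11 11
swap    11 11 11
+       11 22
mod     11
negate  -11
4       -11 4
swap    4 -11
swap    -11 4
swap    4 -11
/       0
-3      0 -3
-       3

3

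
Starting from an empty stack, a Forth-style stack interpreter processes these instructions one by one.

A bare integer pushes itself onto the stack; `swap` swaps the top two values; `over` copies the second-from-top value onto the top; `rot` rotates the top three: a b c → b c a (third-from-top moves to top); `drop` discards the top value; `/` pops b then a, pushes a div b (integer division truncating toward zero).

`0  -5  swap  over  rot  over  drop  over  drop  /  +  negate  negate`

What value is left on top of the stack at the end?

0      -> [0]
-5     -> [0, -5]
swap   -> [-5, 0]
over   -> [-5, 0, -5]
rot    -> [0, -5, -5]
over   -> [0, -5, -5, -5]
drop   -> [0, -5, -5]
over   -> [0, -5, -5, -5]
drop   -> [0, -5, -5]
/      -> [0, 1]
+      -> [1]
negate -> [-1]
negate -> [1]

1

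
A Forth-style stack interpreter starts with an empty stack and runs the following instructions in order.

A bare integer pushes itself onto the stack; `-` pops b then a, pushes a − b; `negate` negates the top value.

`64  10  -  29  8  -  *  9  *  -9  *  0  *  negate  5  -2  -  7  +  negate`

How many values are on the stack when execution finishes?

2

64     -> [64]
10     -> [64, 10]
-      -> [54]
29     -> [54, 29]
8      -> [54, 29, 8]
-      -> [54, 21]
*      -> [1134]
9      -> [1134, 9]
*      -> [10206]
-9     -> [10206, -9]
*      -> [-91854]
0      -> [-91854, 0]
*      -> [0]
negate -> [0]
5      -> [0, 5]
-2     -> [0, 5, -2]
-      -> [0, 7]
7      -> [0, 7, 7]
+      -> [0, 14]
negate -> [0, -14]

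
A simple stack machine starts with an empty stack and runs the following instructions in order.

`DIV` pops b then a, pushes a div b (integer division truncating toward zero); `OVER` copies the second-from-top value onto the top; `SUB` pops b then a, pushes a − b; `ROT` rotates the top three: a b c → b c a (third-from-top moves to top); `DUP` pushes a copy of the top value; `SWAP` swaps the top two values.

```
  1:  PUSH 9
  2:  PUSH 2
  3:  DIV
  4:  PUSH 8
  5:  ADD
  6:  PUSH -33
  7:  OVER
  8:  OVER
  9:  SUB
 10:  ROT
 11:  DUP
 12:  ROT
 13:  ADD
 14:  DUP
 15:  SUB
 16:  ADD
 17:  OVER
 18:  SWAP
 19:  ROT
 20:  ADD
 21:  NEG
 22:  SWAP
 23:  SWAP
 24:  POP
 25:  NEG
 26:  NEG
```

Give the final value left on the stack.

-33

PUSH 9   : 9
PUSH 2   : 9 2
DIV      : 4
PUSH 8   : 4 8
ADD      : 12
PUSH -33 : 12 -33
OVER     : 12 -33 12
OVER     : 12 -33 12 -33
SUB      : 12 -33 45
ROT      : -33 45 12
DUP      : -33 45 12 12
ROT      : -33 12 12 45
ADD      : -33 12 57
DUP      : -33 12 57 57
SUB      : -33 12 0
ADD      : -33 12
OVER     : -33 12 -33
SWAP     : -33 -33 12
ROT      : -33 12 -33
ADD      : -33 -21
NEG      : -33 21
SWAP     : 21 -33
SWAP     : -33 21
POP      : -33
NEG      : 33
NEG      : -33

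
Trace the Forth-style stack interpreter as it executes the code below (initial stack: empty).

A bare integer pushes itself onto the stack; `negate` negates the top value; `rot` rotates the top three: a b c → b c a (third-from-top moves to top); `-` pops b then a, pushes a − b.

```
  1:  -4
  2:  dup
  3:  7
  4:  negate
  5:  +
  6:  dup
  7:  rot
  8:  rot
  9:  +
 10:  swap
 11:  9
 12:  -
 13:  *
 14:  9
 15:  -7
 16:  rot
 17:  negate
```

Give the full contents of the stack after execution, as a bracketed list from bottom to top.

-4     -> -4
dup    -> -4 -4
7      -> -4 -4 7
negate -> -4 -4 -7
+      -> -4 -11
dup    -> -4 -11 -11
rot    -> -11 -11 -4
rot    -> -11 -4 -11
+      -> -11 -15
swap   -> -15 -11
9      -> -15 -11 9
-      -> -15 -20
*      -> 300
9      -> 300 9
-7     -> 300 9 -7
rot    -> 9 -7 300
negate -> 9 -7 -300

[9, -7, -300]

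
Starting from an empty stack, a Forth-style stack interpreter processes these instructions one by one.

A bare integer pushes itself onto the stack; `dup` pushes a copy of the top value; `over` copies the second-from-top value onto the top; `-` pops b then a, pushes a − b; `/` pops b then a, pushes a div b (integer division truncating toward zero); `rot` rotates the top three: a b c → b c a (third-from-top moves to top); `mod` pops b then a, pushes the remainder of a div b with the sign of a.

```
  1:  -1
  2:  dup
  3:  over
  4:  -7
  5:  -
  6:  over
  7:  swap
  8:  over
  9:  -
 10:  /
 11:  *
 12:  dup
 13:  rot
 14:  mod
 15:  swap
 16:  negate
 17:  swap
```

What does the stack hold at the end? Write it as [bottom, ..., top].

[0, 0]

-1      [-1]
dup     [-1, -1]
over    [-1, -1, -1]
-7      [-1, -1, -1, -7]
-       [-1, -1, 6]
over    [-1, -1, 6, -1]
swap    [-1, -1, -1, 6]
over    [-1, -1, -1, 6, -1]
-       [-1, -1, -1, 7]
/       [-1, -1, 0]
*       [-1, 0]
dup     [-1, 0, 0]
rot     [0, 0, -1]
mod     [0, 0]
swap    [0, 0]
negate  [0, 0]
swap    [0, 0]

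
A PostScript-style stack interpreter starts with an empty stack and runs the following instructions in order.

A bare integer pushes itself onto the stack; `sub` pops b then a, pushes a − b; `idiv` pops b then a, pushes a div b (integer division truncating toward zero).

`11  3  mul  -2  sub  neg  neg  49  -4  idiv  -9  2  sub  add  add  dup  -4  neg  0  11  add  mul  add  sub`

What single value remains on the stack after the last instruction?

11   → 11
3    → 11 3
mul  → 33
-2   → 33 -2
sub  → 35
neg  → -35
neg  → 35
49   → 35 49
-4   → 35 49 -4
idiv → 35 -12
-9   → 35 -12 -9
2    → 35 -12 -9 2
sub  → 35 -12 -11
add  → 35 -23
add  → 12
dup  → 12 12
-4   → 12 12 -4
neg  → 12 12 4
0    → 12 12 4 0
11   → 12 12 4 0 11
add  → 12 12 4 11
mul  → 12 12 44
add  → 12 56
sub  → -44

-44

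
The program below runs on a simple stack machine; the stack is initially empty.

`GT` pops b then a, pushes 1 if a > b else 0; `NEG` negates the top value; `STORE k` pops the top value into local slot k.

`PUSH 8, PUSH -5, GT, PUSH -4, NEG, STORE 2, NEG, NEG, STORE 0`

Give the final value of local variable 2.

4

PUSH 8  -> 8
PUSH -5 -> 8 -5
GT      -> 1
PUSH -4 -> 1 -4
NEG     -> 1 4
STORE 2 -> 1
NEG     -> -1
NEG     -> 1
STORE 0 -> (empty)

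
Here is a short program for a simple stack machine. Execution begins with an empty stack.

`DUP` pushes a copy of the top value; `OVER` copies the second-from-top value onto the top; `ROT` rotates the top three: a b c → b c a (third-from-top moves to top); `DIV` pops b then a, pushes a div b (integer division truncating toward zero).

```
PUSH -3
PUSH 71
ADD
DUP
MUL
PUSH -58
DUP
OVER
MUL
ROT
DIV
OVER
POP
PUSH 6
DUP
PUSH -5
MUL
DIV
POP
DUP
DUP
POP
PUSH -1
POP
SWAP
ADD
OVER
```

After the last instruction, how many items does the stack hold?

3

PUSH -3  -> [-3]
PUSH 71  -> [-3, 71]
ADD      -> [68]
DUP      -> [68, 68]
MUL      -> [4624]
PUSH -58 -> [4624, -58]
DUP      -> [4624, -58, -58]
OVER     -> [4624, -58, -58, -58]
MUL      -> [4624, -58, 3364]
ROT      -> [-58, 3364, 4624]
DIV      -> [-58, 0]
OVER     -> [-58, 0, -58]
POP      -> [-58, 0]
PUSH 6   -> [-58, 0, 6]
DUP      -> [-58, 0, 6, 6]
PUSH -5  -> [-58, 0, 6, 6, -5]
MUL      -> [-58, 0, 6, -30]
DIV      -> [-58, 0, 0]
POP      -> [-58, 0]
DUP      -> [-58, 0, 0]
DUP      -> [-58, 0, 0, 0]
POP      -> [-58, 0, 0]
PUSH -1  -> [-58, 0, 0, -1]
POP      -> [-58, 0, 0]
SWAP     -> [-58, 0, 0]
ADD      -> [-58, 0]
OVER     -> [-58, 0, -58]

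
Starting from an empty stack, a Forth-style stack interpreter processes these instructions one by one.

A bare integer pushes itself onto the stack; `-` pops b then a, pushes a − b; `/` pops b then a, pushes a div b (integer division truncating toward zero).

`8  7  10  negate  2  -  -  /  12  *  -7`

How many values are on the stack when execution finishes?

8      -> 8
7      -> 8 7
10     -> 8 7 10
negate -> 8 7 -10
2      -> 8 7 -10 2
-      -> 8 7 -12
-      -> 8 19
/      -> 0
12     -> 0 12
*      -> 0
-7     -> 0 -7

2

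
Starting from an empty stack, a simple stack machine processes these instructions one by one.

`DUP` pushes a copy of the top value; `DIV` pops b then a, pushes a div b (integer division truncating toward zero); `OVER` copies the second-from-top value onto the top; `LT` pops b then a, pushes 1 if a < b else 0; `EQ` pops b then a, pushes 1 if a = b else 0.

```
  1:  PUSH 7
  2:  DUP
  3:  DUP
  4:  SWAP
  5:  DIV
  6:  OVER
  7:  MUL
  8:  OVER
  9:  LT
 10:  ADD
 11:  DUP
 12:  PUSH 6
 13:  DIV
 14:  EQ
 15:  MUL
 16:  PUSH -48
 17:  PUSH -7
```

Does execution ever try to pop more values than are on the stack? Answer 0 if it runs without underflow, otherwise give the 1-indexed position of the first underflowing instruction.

PUSH 7  [7]
DUP     [7, 7]
DUP     [7, 7, 7]
SWAP    [7, 7, 7]
DIV     [7, 1]
OVER    [7, 1, 7]
MUL     [7, 7]
OVER    [7, 7, 7]
LT      [7, 0]
ADD     [7]
DUP     [7, 7]
PUSH 6  [7, 7, 6]
DIV     [7, 1]
EQ      [0]
MUL  — needs 2 operands, stack has 1 → underflow

15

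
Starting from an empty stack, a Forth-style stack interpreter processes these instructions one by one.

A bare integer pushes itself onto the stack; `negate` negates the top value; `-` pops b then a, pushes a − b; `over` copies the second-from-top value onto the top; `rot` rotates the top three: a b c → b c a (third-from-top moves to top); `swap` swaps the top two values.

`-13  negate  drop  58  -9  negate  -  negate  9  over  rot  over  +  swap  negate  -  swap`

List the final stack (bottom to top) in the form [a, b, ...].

[-147, 9]

-13    → [-13]
negate → [13]
drop   → []
58     → [58]
-9     → [58, -9]
negate → [58, 9]
-      → [49]
negate → [-49]
9      → [-49, 9]
over   → [-49, 9, -49]
rot    → [9, -49, -49]
over   → [9, -49, -49, -49]
+      → [9, -49, -98]
swap   → [9, -98, -49]
negate → [9, -98, 49]
-      → [9, -147]
swap   → [-147, 9]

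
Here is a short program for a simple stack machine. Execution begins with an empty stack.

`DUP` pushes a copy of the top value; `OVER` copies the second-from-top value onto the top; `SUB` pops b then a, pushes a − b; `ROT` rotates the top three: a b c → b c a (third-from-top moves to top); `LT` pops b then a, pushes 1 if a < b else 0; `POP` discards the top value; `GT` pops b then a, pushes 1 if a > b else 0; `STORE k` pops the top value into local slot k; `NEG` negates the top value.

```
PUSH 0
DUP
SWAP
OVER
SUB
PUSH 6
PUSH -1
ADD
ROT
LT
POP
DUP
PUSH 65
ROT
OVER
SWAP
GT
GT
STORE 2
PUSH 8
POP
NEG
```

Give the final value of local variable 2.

PUSH 0  : 0
DUP     : 0 0
SWAP    : 0 0
OVER    : 0 0 0
SUB     : 0 0
PUSH 6  : 0 0 6
PUSH -1 : 0 0 6 -1
ADD     : 0 0 5
ROT     : 0 5 0
LT      : 0 0
POP     : 0
DUP     : 0 0
PUSH 65 : 0 0 65
ROT     : 0 65 0
OVER    : 0 65 0 65
SWAP    : 0 65 65 0
GT      : 0 65 1
GT      : 0 1
STORE 2 : 0
PUSH 8  : 0 8
POP     : 0
NEG     : 0

1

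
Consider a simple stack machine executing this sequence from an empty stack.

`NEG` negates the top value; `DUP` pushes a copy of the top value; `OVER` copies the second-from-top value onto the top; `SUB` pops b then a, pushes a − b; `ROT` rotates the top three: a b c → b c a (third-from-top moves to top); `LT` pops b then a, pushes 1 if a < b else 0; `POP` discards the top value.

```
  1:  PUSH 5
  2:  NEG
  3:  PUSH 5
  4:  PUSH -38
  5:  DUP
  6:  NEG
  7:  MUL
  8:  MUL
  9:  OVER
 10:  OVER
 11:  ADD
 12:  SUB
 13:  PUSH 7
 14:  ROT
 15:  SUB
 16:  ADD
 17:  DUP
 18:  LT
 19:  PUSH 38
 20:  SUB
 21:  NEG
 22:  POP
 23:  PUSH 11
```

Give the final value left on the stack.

11

PUSH 5   → [5]
NEG      → [-5]
PUSH 5   → [-5, 5]
PUSH -38 → [-5, 5, -38]
DUP      → [-5, 5, -38, -38]
NEG      → [-5, 5, -38, 38]
MUL      → [-5, 5, -1444]
MUL      → [-5, -7220]
OVER     → [-5, -7220, -5]
OVER     → [-5, -7220, -5, -7220]
ADD      → [-5, -7220, -7225]
SUB      → [-5, 5]
PUSH 7   → [-5, 5, 7]
ROT      → [5, 7, -5]
SUB      → [5, 12]
ADD      → [17]
DUP      → [17, 17]
LT       → [0]
PUSH 38  → [0, 38]
SUB      → [-38]
NEG      → [38]
POP      → []
PUSH 11  → [11]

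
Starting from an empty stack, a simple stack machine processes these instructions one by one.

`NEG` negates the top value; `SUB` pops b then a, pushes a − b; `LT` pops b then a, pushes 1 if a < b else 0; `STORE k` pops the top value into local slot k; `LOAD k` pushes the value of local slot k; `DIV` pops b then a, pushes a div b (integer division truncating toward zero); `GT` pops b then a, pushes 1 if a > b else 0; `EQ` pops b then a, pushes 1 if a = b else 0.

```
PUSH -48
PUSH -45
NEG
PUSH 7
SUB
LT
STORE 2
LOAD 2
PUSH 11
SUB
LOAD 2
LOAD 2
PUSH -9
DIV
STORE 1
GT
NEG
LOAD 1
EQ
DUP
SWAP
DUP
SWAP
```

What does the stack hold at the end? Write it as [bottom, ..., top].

PUSH -48 : -48
PUSH -45 : -48 -45
NEG      : -48 45
PUSH 7   : -48 45 7
SUB      : -48 38
LT       : 1
STORE 2  : (empty)
LOAD 2   : 1
PUSH 11  : 1 11
SUB      : -10
LOAD 2   : -10 1
LOAD 2   : -10 1 1
PUSH -9  : -10 1 1 -9
DIV      : -10 1 0
STORE 1  : -10 1
GT       : 0
NEG      : 0
LOAD 1   : 0 0
EQ       : 1
DUP      : 1 1
SWAP     : 1 1
DUP      : 1 1 1
SWAP     : 1 1 1

[1, 1, 1]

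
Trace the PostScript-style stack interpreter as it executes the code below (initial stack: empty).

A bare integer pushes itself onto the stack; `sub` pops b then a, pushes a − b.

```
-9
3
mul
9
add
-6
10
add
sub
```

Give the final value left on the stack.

-9  -> -9
3   -> -9 3
mul -> -27
9   -> -27 9
add -> -18
-6  -> -18 -6
10  -> -18 -6 10
add -> -18 4
sub -> -22

-22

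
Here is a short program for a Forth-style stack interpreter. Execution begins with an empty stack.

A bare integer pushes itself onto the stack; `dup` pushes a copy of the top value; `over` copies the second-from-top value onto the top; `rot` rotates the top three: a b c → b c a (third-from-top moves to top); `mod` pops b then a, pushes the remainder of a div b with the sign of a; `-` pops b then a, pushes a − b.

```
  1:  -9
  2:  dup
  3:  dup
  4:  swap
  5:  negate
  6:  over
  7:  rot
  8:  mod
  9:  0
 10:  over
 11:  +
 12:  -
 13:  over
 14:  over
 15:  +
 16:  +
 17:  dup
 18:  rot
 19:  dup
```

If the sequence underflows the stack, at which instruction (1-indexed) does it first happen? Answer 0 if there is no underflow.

0

-9     → -9
dup    → -9 -9
dup    → -9 -9 -9
swap   → -9 -9 -9
negate → -9 -9 9
over   → -9 -9 9 -9
rot    → -9 9 -9 -9
mod    → -9 9 0
0      → -9 9 0 0
over   → -9 9 0 0 0
+      → -9 9 0 0
-      → -9 9 0
over   → -9 9 0 9
over   → -9 9 0 9 0
+      → -9 9 0 9
+      → -9 9 9
dup    → -9 9 9 9
rot    → -9 9 9 9
dup    → -9 9 9 9 9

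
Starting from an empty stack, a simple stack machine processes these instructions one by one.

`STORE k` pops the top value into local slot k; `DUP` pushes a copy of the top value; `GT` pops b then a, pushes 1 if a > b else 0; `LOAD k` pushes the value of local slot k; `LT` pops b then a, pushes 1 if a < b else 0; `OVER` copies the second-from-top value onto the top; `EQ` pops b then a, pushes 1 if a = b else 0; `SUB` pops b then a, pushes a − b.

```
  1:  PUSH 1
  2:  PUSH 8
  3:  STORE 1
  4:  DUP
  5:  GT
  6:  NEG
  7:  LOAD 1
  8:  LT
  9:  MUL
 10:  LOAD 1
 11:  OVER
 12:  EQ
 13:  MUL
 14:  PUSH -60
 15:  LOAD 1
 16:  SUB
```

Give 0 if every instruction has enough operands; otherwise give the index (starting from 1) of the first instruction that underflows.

9

PUSH 1  : [1]
PUSH 8  : [1, 8]
STORE 1 : [1]
DUP     : [1, 1]
GT      : [0]
NEG     : [0]
LOAD 1  : [0, 8]
LT      : [1]
MUL  — needs 2 operands, stack has 1 → underflow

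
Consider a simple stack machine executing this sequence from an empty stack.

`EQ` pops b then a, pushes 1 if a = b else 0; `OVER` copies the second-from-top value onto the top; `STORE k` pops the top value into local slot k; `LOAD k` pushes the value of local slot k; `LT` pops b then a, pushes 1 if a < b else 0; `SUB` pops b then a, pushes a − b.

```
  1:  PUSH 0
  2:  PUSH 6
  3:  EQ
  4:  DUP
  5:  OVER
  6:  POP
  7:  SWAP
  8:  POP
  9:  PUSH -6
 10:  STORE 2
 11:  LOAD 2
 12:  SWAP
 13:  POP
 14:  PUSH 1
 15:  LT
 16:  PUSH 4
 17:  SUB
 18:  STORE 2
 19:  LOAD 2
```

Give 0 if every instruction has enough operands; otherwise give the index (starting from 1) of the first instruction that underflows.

PUSH 0  -> [0]
PUSH 6  -> [0, 6]
EQ      -> [0]
DUP     -> [0, 0]
OVER    -> [0, 0, 0]
POP     -> [0, 0]
SWAP    -> [0, 0]
POP     -> [0]
PUSH -6 -> [0, -6]
STORE 2 -> [0]
LOAD 2  -> [0, -6]
SWAP    -> [-6, 0]
POP     -> [-6]
PUSH 1  -> [-6, 1]
LT      -> [1]
PUSH 4  -> [1, 4]
SUB     -> [-3]
STORE 2 -> []
LOAD 2  -> [-3]

0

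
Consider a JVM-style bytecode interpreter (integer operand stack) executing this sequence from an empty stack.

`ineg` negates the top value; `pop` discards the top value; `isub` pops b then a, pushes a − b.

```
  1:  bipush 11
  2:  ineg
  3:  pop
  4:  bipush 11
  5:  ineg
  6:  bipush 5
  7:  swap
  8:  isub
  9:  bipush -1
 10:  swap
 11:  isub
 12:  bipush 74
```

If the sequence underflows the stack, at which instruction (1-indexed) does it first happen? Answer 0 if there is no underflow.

0

bipush 11 -> [11]
ineg      -> [-11]
pop       -> []
bipush 11 -> [11]
ineg      -> [-11]
bipush 5  -> [-11, 5]
swap      -> [5, -11]
isub      -> [16]
bipush -1 -> [16, -1]
swap      -> [-1, 16]
isub      -> [-17]
bipush 74 -> [-17, 74]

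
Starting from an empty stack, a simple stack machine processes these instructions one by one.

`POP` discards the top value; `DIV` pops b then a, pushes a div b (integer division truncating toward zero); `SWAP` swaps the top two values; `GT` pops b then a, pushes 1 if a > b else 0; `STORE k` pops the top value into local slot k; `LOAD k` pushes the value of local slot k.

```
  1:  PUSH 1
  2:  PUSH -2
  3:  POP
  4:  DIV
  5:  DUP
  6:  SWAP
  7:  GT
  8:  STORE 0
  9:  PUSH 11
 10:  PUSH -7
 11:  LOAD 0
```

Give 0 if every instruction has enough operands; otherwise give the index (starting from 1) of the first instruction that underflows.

4

PUSH 1  : 1
PUSH -2 : 1 -2
POP     : 1
DIV  — needs 2 operands, stack has 1 → underflow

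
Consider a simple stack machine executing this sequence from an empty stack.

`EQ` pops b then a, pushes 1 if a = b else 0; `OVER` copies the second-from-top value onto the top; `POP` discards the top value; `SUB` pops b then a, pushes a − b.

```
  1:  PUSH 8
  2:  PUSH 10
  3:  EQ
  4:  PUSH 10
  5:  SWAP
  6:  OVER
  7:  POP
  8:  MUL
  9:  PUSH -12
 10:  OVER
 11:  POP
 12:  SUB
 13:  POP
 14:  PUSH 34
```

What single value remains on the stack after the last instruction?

34

PUSH 8   → [8]
PUSH 10  → [8, 10]
EQ       → [0]
PUSH 10  → [0, 10]
SWAP     → [10, 0]
OVER     → [10, 0, 10]
POP      → [10, 0]
MUL      → [0]
PUSH -12 → [0, -12]
OVER     → [0, -12, 0]
POP      → [0, -12]
SUB      → [12]
POP      → []
PUSH 34  → [34]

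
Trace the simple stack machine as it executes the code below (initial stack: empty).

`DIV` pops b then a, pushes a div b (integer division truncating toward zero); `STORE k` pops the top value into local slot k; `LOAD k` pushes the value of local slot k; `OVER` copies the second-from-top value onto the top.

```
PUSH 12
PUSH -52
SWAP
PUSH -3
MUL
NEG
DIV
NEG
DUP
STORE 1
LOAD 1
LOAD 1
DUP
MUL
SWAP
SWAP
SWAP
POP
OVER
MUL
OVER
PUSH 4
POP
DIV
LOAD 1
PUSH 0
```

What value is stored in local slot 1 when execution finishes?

PUSH 12  → [12]
PUSH -52 → [12, -52]
SWAP     → [-52, 12]
PUSH -3  → [-52, 12, -3]
MUL      → [-52, -36]
NEG      → [-52, 36]
DIV      → [-1]
NEG      → [1]
DUP      → [1, 1]
STORE 1  → [1]
LOAD 1   → [1, 1]
LOAD 1   → [1, 1, 1]
DUP      → [1, 1, 1, 1]
MUL      → [1, 1, 1]
SWAP     → [1, 1, 1]
SWAP     → [1, 1, 1]
SWAP     → [1, 1, 1]
POP      → [1, 1]
OVER     → [1, 1, 1]
MUL      → [1, 1]
OVER     → [1, 1, 1]
PUSH 4   → [1, 1, 1, 4]
POP      → [1, 1, 1]
DIV      → [1, 1]
LOAD 1   → [1, 1, 1]
PUSH 0   → [1, 1, 1, 0]

1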